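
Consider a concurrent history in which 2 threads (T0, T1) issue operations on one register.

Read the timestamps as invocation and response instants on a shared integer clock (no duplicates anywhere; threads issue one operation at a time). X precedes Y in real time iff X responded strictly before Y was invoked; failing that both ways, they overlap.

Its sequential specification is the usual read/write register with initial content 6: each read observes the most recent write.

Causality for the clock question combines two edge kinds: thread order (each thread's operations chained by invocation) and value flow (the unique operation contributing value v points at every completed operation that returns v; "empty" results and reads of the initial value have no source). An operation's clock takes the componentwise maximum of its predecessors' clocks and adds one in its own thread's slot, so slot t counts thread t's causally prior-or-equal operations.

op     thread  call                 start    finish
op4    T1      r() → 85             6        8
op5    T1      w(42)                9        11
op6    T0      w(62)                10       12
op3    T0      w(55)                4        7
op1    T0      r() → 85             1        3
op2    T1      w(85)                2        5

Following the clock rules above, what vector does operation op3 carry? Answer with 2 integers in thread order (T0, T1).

op2, invoked 2, has no incoming edges; only T1's bump applies → (0, 1)
from VC(op2)=(0, 1), op4 (invoked 6) maxes components and bumps T1 → (0, 2)
from VC(op2)=(0, 1), op1 (invoked 1) maxes components and bumps T0 → (1, 1)
from VC(op4)=(0, 2), op5 (invoked 9) maxes components and bumps T1 → (0, 3)
from VC(op1)=(1, 1), op3 (invoked 4) maxes components and bumps T0 → (2, 1)
from VC(op3)=(2, 1), op6 (invoked 10) maxes components and bumps T0 → (3, 1)
target: VC(op3) = (2, 1)

(2, 1)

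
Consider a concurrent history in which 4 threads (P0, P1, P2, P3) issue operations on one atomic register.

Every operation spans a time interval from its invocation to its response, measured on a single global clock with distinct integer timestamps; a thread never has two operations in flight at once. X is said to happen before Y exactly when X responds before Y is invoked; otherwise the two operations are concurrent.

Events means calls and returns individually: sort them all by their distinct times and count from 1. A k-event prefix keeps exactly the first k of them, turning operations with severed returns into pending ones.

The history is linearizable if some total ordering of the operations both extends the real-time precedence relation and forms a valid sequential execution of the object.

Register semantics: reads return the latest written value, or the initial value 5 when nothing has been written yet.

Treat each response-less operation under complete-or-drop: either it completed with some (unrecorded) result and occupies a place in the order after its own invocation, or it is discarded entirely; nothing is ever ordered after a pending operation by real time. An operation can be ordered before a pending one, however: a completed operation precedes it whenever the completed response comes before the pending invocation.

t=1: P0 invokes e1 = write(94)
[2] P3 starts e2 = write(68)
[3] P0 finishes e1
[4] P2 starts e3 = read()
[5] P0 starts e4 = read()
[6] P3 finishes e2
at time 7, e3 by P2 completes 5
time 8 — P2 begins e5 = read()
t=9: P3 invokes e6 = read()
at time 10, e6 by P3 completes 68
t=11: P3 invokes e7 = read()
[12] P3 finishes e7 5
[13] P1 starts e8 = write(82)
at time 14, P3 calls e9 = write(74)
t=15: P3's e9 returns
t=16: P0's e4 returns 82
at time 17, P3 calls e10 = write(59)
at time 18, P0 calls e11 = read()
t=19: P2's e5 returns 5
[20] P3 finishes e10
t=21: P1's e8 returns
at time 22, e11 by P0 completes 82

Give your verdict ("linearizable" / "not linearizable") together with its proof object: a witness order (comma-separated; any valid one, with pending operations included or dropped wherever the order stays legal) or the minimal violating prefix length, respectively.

events 1..6 are fine; event 7 — the response of e3 at time 7 — makes the prefix non-linearizable
all 3 real-time-respecting orders fail — 3 completed atomic register operations, no legal replay
completion choices over the 1 pending operation (e4) were checked; none helps
for example e1, e2, e3 (pending dropped) fails at step 3: e3 read() → 5 is not legal there
for example e1, e3, e2 (pending dropped) fails at step 2: e3 read() → 5 is not legal there

not linearizable — minimal violating prefix: 7 events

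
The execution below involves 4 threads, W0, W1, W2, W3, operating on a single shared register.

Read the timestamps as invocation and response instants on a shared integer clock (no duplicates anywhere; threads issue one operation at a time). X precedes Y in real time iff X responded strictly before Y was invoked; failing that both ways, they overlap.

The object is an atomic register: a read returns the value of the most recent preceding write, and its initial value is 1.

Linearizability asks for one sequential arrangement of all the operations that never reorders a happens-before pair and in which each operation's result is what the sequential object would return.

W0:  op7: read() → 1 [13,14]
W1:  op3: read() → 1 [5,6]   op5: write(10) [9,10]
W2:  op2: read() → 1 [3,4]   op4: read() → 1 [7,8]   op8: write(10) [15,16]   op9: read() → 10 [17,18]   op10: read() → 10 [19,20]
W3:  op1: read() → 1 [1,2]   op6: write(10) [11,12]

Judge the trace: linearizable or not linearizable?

cut after 13 events: linearizable; cut after 14 events (op7 responds, time 14): not linearizable
the sole real-time-consistent order of 7 completed operations fails the register replay
for example op1, op2, op3, op4, op5, op6, op7 fails at step 7: op7 read() → 1 is not legal there

not linearizable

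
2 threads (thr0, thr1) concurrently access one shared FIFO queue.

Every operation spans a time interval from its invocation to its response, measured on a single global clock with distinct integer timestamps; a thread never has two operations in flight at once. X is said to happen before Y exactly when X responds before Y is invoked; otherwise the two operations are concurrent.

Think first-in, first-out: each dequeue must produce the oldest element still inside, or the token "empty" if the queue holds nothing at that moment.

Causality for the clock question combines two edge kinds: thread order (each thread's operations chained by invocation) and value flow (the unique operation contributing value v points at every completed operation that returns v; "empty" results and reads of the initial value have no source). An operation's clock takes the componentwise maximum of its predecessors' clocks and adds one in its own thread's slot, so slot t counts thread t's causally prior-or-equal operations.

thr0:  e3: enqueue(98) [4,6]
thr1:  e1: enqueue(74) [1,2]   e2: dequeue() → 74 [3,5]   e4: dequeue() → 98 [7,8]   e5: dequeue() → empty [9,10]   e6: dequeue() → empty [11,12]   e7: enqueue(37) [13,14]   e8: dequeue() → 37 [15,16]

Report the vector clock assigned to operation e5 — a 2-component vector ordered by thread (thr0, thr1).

(1, 4)

VC(e1, invoked at 1): no causal predecessors; +1 on thr1 → (0, 1)
VC(e3, invoked at 4): no causal predecessors; +1 on thr0 → (1, 0)
invoked at 3, e2 merges VC(e1)=(0, 1) and bumps thr1's slot → (0, 2)
invoked at 7, e4 merges VC(e2)=(0, 2), VC(e3)=(1, 0) and bumps thr1's slot → (1, 3)
invoked at 9, e5 merges VC(e4)=(1, 3) and bumps thr1's slot → (1, 4)
invoked at 11, e6 merges VC(e5)=(1, 4) and bumps thr1's slot → (1, 5)
invoked at 13, e7 merges VC(e6)=(1, 5) and bumps thr1's slot → (1, 6)
invoked at 15, e8 merges VC(e7)=(1, 6) and bumps thr1's slot → (1, 7)
target: VC(e5) = (1, 4)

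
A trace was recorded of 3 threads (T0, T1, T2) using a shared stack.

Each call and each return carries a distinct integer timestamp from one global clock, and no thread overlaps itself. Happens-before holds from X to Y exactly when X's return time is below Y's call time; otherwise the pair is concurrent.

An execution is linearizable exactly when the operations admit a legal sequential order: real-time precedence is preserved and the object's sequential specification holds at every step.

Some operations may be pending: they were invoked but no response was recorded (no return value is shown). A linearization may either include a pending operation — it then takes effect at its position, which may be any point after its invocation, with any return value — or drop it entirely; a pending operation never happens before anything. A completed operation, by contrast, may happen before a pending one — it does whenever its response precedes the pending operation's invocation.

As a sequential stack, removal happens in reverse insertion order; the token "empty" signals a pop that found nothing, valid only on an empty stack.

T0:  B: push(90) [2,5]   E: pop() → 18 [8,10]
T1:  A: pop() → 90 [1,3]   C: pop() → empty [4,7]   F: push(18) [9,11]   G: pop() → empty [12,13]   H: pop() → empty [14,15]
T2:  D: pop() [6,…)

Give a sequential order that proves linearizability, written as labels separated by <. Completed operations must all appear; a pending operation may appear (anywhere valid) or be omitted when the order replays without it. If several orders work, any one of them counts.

B < A < C < D < F < E < G < H

1. B push(90), leaving stack <90>
2. A pop() → 90, leaving stack <>
3. C pop() → empty, leaving stack <>
4. D pop() (pending, included), leaving stack <>
5. F push(18), leaving stack <18>
6. E pop() → 18, leaving stack <>
7. G pop() → empty, leaving stack <>
8. H pop() → empty, leaving stack <>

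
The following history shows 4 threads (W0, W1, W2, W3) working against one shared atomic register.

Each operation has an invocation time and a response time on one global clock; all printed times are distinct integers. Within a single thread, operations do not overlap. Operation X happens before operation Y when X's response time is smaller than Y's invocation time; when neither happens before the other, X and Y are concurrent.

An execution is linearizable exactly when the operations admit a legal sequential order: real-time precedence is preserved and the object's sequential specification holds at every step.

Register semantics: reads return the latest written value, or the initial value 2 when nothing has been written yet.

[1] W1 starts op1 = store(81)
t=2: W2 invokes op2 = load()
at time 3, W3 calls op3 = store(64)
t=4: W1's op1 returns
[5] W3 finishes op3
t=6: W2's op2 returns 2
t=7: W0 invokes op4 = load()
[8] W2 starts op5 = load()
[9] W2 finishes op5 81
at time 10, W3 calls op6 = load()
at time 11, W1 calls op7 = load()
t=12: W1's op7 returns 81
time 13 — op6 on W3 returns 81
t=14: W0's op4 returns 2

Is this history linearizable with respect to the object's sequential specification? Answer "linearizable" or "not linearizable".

not linearizable

the violation lands at event 14, op4's response at time 14: events 1..13 linearize, events 1..14 do not
real-time-consistent orders of the 7 completed operations: 48 — all fail the atomic register replay
take op1, op2, op3, op4, op5, op6, op7: step 2 already fails, because op2 load() → 2 cannot occur there
take op1, op2, op3, op4, op5, op7, op6: step 2 already fails, because op2 load() → 2 cannot occur there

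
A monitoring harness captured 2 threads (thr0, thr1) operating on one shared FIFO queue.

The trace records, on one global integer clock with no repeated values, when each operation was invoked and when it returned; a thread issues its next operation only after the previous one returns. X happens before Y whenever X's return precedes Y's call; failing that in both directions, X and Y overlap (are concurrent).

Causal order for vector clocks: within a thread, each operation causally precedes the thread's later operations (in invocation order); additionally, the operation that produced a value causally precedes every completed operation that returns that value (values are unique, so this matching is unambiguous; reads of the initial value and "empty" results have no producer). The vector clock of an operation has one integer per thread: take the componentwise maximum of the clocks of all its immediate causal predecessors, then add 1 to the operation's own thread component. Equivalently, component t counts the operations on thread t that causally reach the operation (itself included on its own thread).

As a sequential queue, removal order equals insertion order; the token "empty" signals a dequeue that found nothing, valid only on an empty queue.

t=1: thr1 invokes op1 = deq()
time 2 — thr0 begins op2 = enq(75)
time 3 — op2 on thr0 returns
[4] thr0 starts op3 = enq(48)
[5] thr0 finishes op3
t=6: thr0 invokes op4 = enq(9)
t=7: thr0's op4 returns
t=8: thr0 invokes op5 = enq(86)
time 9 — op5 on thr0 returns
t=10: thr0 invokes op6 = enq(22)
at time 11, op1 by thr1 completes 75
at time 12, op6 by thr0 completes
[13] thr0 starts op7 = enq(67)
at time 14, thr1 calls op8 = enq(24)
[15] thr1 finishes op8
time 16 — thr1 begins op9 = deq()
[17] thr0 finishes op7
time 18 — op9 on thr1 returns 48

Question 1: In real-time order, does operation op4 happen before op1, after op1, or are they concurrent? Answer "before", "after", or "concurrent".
Answer: concurrent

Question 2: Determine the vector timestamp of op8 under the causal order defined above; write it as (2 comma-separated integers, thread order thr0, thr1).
Answer: (1, 2)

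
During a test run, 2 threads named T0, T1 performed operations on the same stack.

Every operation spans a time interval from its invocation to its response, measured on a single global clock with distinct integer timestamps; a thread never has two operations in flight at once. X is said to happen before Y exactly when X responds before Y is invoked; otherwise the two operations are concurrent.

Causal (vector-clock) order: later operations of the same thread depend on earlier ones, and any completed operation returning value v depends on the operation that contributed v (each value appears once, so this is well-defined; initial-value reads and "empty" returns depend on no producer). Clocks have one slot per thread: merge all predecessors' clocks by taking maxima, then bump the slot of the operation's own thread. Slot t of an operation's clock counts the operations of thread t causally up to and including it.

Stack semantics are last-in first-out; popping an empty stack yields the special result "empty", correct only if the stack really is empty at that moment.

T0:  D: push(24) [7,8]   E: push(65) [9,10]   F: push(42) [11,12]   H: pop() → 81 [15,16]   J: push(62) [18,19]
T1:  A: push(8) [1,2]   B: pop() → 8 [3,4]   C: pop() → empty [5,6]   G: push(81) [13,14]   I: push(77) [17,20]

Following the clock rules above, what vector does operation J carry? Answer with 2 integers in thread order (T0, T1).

(5, 4)

A (invocation 1): nothing precedes it; T1's component alone gives (0, 1)
D (invocation 7): nothing precedes it; T0's component alone gives (1, 0)
from VC(A)=(0, 1), B (invoked 3) maxes components and bumps T1 → (0, 2)
from VC(D)=(1, 0), E (invoked 9) maxes components and bumps T0 → (2, 0)
from VC(B)=(0, 2), C (invoked 5) maxes components and bumps T1 → (0, 3)
from VC(E)=(2, 0), F (invoked 11) maxes components and bumps T0 → (3, 0)
from VC(C)=(0, 3), G (invoked 13) maxes components and bumps T1 → (0, 4)
from VC(G)=(0, 4), I (invoked 17) maxes components and bumps T1 → (0, 5)
from VC(F)=(3, 0), VC(G)=(0, 4), H (invoked 15) maxes components and bumps T0 → (4, 4)
from VC(H)=(4, 4), J (invoked 18) maxes components and bumps T0 → (5, 4)
target: VC(J) = (5, 4)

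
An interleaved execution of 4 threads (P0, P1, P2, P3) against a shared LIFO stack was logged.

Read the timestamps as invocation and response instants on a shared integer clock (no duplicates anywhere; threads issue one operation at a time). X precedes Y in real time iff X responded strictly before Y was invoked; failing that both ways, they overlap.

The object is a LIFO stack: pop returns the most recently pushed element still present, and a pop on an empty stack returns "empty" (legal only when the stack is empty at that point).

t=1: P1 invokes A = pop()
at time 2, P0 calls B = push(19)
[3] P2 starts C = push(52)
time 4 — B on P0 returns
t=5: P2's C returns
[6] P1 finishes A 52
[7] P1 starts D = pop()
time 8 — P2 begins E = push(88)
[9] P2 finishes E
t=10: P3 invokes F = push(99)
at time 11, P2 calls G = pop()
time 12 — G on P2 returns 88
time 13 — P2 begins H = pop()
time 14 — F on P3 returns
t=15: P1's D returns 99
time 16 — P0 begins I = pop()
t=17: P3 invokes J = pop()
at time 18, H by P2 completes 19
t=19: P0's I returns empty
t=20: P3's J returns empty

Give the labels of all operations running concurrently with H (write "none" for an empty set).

D, F, I, J

overlap test against H [13,18]: concurrent iff the interval meets 13..18
A [1,6]: before
B [2,4]: before
C [3,5]: before
D [7,15]: concurrent
E [8,9]: before
F [10,14]: concurrent
G [11,12]: before
I [16,19]: concurrent
J [17,20]: concurrent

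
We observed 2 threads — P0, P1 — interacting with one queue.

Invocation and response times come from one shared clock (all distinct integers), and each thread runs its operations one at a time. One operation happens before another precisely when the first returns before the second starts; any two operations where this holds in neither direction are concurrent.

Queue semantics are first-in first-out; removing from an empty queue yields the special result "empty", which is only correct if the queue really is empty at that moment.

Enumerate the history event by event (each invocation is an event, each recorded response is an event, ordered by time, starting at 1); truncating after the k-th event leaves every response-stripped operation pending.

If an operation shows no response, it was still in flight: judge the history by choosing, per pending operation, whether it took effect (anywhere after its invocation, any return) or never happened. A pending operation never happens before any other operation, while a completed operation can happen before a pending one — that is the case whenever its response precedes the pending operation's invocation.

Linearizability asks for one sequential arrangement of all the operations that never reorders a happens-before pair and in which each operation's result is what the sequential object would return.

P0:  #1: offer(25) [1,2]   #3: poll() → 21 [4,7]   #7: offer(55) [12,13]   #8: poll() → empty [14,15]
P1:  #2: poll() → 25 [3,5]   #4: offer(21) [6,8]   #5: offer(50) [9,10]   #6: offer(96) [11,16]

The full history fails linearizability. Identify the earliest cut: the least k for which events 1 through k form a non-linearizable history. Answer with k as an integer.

one valid order for events 1..14 is #1, #2, #4, #3, #5, #6, #7:
1. #1 offer(25), leaving queue <25>
2. #2 poll() → 25, leaving queue <>
3. #4 offer(21), leaving queue <21>
4. #3 poll() → 21, leaving queue <>
5. #5 offer(50), leaving queue <50>
6. #6 offer(96) (pending, included), leaving queue <50,96>
7. #7 offer(55), leaving queue <50,96,55>
once event 15 joins (#8's response, time 15), exhaustive search finds no witness
every completion of the 1 pending operation (#6) was checked; none linearizes
for example #1, #2, #3, #4, #5, #7, #8 (pending dropped) fails at step 3: #3 poll() → 21 is not legal there
for example #1, #2, #4, #3, #5, #7, #8 (pending dropped) fails at step 7: #8 poll() → empty is not legal there

15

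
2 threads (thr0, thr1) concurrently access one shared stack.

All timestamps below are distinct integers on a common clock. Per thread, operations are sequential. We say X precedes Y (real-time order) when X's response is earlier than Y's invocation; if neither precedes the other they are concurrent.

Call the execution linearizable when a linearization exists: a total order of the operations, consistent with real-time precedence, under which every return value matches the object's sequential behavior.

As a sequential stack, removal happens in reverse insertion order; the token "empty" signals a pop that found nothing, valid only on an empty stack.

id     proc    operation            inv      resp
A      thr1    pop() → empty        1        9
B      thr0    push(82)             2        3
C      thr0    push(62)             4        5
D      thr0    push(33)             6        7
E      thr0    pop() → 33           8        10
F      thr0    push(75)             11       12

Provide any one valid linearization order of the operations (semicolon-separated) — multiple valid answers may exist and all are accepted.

A; B; C; D; E; F

1. A pop() → empty, leaving stack <>
2. B push(82), leaving stack <82>
3. C push(62), leaving stack <82,62>
4. D push(33), leaving stack <82,62,33>
5. E pop() → 33, leaving stack <82,62>
6. F push(75), leaving stack <82,62,75>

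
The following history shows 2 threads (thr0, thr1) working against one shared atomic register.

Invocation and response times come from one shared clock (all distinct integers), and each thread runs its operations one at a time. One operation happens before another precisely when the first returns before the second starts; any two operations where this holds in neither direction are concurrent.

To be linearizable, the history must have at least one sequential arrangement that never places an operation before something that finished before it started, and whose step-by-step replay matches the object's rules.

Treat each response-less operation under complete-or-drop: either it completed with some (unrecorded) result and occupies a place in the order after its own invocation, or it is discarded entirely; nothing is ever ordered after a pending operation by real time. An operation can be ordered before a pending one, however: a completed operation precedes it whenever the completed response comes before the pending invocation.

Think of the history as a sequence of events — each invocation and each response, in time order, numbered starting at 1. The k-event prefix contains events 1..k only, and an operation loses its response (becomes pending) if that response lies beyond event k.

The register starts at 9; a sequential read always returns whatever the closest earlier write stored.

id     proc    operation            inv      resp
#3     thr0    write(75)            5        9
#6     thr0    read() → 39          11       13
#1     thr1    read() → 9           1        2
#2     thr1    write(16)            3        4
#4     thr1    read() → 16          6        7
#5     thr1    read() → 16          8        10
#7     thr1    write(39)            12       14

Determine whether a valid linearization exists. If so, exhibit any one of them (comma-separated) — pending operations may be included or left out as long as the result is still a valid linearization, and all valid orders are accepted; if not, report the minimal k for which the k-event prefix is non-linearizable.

step 1: #1 read() → 9 — value 9
step 2: #2 write(16) — value 16
step 3: #4 read() → 16 — value 16
step 4: #5 read() → 16 — value 16
step 5: #3 write(75) — value 75
step 6: #7 write(39) — value 39
step 7: #6 read() → 39 — value 39

linearizable — witness: #1, #2, #4, #5, #3, #7, #6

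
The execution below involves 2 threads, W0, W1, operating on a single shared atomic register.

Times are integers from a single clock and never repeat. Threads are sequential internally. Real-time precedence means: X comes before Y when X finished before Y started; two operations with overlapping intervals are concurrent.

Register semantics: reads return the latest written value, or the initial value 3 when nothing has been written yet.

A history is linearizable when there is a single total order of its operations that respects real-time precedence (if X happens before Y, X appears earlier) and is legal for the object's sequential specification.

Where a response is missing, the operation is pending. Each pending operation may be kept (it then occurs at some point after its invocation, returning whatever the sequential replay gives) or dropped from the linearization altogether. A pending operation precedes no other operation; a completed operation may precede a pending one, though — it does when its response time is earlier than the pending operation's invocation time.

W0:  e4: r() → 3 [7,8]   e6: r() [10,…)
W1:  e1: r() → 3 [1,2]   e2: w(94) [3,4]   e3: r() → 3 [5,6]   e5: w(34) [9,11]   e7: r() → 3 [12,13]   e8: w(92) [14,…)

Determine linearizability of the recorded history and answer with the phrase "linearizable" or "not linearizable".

prefix check: 1..5 passes, 1..6 fails once e3's time-6 response joins
exhaustive check: the 3 completed atomic register ops admit one real-time order; illegal
sample order e1, e2, e3 stalls at step 3 — e3 r() → 3 has no legal effect

not linearizable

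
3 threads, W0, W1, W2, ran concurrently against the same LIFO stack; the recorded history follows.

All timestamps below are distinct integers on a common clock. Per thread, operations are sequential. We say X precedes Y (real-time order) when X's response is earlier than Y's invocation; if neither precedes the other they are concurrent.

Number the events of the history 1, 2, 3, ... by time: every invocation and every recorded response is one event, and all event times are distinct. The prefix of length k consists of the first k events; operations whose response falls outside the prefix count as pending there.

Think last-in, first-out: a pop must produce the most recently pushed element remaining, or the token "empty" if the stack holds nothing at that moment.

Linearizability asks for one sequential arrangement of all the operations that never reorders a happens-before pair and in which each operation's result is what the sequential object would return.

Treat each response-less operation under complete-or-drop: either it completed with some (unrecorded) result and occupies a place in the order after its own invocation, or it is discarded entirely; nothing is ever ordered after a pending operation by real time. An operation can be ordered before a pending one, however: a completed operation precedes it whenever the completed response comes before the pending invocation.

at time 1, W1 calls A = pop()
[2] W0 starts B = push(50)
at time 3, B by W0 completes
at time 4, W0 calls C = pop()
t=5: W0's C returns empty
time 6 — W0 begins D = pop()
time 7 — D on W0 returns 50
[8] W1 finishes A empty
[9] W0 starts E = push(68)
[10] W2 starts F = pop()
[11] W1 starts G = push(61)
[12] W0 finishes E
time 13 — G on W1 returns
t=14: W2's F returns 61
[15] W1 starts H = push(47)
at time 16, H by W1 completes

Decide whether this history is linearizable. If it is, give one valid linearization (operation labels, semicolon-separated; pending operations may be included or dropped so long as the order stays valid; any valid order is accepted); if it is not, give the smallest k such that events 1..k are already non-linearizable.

not linearizable — minimal violating prefix: 7 events

the violation lands at event 7, D's response at time 7: events 1..6 linearize, events 1..7 do not
the completed operations (3 total) allow one real-time order; the LIFO stack replay rejects it
completion choices over the 1 pending operation (A) were checked; none helps
for example B, C, D (pending dropped) fails at step 2: C pop() → empty is not legal there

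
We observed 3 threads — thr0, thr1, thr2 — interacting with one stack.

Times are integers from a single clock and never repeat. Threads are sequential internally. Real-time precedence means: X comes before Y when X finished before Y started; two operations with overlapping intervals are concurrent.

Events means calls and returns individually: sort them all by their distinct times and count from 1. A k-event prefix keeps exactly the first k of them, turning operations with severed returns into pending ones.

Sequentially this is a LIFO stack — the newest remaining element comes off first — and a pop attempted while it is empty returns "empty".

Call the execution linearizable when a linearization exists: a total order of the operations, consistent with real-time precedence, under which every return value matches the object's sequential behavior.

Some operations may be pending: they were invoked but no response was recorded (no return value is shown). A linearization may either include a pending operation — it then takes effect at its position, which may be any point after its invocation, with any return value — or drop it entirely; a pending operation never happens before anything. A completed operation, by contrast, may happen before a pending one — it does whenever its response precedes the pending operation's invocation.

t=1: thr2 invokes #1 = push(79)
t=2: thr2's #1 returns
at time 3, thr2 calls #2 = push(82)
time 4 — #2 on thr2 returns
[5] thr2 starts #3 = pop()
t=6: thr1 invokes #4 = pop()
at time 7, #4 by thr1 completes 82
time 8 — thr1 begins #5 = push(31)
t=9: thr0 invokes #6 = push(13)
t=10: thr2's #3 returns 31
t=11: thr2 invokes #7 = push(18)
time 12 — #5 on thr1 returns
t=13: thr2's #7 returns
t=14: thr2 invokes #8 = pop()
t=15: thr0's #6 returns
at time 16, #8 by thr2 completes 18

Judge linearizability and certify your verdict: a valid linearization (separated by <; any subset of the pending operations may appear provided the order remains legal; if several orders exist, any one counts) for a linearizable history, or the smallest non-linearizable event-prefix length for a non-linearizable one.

linearizable — witness: #1 < #2 < #4 < #5 < #3 < #6 < #7 < #8

step 1: #1 push(79) — stack <79>
step 2: #2 push(82) — stack <79,82>
step 3: #4 pop() → 82 — stack <79>
step 4: #5 push(31) — stack <79,31>
step 5: #3 pop() → 31 — stack <79>
step 6: #6 push(13) — stack <79,13>
step 7: #7 push(18) — stack <79,13,18>
step 8: #8 pop() → 18 — stack <79,13>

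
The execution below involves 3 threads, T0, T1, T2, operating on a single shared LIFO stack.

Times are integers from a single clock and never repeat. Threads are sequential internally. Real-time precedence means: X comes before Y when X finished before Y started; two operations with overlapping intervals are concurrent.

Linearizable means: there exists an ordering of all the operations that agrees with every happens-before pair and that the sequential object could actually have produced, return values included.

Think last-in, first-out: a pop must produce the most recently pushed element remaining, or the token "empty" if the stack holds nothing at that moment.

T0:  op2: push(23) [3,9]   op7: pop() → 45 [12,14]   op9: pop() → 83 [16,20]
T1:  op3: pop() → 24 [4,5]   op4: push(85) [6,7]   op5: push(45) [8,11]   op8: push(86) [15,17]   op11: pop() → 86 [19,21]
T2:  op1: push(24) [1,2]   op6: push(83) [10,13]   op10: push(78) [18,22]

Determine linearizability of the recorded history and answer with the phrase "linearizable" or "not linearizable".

one valid linearization: op1, op3, op2, op4, op5, op7, op6, op8, op11, op9, op10
1. op1 push(24), leaving stack <24>
2. op3 pop() → 24, leaving stack <>
3. op2 push(23), leaving stack <23>
4. op4 push(85), leaving stack <23,85>
5. op5 push(45), leaving stack <23,85,45>
6. op7 pop() → 45, leaving stack <23,85>
7. op6 push(83), leaving stack <23,85,83>
8. op8 push(86), leaving stack <23,85,83,86>
9. op11 pop() → 86, leaving stack <23,85,83>
10. op9 pop() → 83, leaving stack <23,85>
11. op10 push(78), leaving stack <23,85,78>

linearizable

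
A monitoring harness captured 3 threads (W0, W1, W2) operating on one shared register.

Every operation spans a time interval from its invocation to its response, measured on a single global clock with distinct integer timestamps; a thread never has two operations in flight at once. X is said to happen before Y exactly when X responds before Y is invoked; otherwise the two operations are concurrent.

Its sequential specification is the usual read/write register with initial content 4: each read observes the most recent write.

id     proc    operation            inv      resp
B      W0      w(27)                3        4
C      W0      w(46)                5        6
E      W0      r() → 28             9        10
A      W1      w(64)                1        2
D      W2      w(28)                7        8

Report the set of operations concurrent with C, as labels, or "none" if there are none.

overlap test against C [5,6]: concurrent iff the interval meets 5..6
A [1,2]: before
B [3,4]: before
D [7,8]: after
E [9,10]: after

none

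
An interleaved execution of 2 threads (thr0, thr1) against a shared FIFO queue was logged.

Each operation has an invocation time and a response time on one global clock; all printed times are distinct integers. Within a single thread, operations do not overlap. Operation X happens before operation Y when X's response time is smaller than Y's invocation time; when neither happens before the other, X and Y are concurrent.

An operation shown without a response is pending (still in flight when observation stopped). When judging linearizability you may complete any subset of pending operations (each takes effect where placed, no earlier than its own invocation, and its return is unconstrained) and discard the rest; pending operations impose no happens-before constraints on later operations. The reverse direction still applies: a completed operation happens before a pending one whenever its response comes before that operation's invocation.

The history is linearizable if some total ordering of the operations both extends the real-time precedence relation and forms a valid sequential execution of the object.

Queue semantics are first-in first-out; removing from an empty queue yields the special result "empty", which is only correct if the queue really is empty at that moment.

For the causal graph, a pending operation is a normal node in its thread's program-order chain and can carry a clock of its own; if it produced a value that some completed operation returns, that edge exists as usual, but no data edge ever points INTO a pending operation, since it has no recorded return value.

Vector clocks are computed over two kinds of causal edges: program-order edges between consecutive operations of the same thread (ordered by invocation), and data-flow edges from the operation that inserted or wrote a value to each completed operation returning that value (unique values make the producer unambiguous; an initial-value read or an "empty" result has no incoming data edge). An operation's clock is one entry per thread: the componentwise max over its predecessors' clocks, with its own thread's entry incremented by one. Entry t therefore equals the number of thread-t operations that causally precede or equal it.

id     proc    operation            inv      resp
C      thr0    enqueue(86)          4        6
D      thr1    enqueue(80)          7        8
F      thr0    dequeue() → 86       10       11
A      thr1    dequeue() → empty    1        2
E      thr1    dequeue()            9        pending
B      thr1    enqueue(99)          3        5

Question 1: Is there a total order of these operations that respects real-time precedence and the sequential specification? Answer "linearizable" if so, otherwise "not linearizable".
witness order: A, B, C, D, E, F
step 1: A dequeue() → empty — queue <>
step 2: B enqueue(99) — queue <99>
step 3: C enqueue(86) — queue <99,86>
step 4: D enqueue(80) — queue <99,86,80>
step 5: E dequeue() (pending, included) — queue <86,80>
step 6: F dequeue() → 86 — queue <80>

linearizable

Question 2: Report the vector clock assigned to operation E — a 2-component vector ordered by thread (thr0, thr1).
A, invoked 1, has no incoming edges; only thr1's bump applies → (0, 1)
C, invoked 4, has no incoming edges; only thr0's bump applies → (1, 0)
invoked at 3, B merges VC(A)=(0, 1) and bumps thr1's slot → (0, 2)
invoked at 10, F merges VC(C)=(1, 0) and bumps thr0's slot → (2, 0)
invoked at 7, D merges VC(B)=(0, 2) and bumps thr1's slot → (0, 3)
invoked at 9, E merges VC(D)=(0, 3) and bumps thr1's slot → (0, 4)
target: VC(E) = (0, 4)

(0, 4)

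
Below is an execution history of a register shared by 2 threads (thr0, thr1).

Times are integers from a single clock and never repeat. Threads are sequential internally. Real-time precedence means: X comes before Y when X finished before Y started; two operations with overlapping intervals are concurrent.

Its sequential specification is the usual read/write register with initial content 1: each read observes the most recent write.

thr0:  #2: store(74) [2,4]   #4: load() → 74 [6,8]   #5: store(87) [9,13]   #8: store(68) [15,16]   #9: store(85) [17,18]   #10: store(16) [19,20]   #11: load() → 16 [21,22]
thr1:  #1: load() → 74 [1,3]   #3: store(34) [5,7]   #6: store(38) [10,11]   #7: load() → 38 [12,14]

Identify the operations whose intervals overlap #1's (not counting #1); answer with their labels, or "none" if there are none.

#2

#1 spans [1,3]: anything still running between times 1 and 3 counts as concurrent
#2 [2,4]: concurrent
#3 [5,7]: after
#4 [6,8]: after
#5 [9,13]: after
#6 [10,11]: after
#7 [12,14]: after
#8 [15,16]: after
#9 [17,18]: after
#10 [19,20]: after
#11 [21,22]: after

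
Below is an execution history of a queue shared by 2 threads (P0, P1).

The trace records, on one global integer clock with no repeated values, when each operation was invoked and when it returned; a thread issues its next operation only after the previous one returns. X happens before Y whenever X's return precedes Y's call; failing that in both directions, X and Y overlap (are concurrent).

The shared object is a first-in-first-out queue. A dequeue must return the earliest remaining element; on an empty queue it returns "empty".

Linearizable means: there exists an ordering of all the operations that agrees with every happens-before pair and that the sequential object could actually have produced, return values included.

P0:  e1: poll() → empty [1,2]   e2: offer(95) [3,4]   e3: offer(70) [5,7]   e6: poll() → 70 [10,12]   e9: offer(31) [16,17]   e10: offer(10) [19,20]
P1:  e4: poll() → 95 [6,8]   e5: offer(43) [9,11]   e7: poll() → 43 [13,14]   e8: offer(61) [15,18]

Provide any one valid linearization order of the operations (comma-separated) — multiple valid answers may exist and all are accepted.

e1, e2, e3, e4, e5, e6, e7, e8, e9, e10

after step 1 (e1 poll() → empty): queue <>
after step 2 (e2 offer(95)): queue <95>
after step 3 (e3 offer(70)): queue <95,70>
after step 4 (e4 poll() → 95): queue <70>
after step 5 (e5 offer(43)): queue <70,43>
after step 6 (e6 poll() → 70): queue <43>
after step 7 (e7 poll() → 43): queue <>
after step 8 (e8 offer(61)): queue <61>
after step 9 (e9 offer(31)): queue <61,31>
after step 10 (e10 offer(10)): queue <61,31,10>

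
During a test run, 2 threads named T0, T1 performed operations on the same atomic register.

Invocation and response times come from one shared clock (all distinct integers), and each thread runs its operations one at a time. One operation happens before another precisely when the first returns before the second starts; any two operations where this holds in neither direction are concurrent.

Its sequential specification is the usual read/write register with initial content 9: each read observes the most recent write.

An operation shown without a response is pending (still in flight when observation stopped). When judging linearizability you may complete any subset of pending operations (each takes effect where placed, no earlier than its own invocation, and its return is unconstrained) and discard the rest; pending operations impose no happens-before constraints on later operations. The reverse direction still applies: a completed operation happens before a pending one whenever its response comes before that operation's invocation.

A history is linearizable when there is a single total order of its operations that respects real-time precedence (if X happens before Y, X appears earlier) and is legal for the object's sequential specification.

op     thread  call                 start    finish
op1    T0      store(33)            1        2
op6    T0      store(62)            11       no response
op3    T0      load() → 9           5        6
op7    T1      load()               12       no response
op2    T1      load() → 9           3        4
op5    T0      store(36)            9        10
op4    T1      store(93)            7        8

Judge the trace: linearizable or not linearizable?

not linearizable

the violation lands at event 4, op2's response at time 4: events 1..3 linearize, events 1..4 do not
the completed operations (2 total) allow one real-time order; the atomic register replay rejects it
sample order op1, op2 stalls at step 2 — op2 load() → 9 has no legal effect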